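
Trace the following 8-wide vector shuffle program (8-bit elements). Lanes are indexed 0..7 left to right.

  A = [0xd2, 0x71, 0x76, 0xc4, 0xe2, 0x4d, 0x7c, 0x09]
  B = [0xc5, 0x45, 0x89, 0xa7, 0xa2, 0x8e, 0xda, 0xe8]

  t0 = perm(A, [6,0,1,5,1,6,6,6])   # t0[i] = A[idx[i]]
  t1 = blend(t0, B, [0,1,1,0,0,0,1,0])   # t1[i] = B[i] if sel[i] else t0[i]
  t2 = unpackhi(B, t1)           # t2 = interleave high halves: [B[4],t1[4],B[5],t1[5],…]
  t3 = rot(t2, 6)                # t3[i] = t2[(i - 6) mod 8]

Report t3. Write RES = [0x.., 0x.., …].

RES = [ 0x8e  0x7c  0xda  0xda  0xe8  0x7c  0xa2  0x71 ]

  t0: 7c d2 71 4d 71 7c 7c 7c
  t1: 7c 45 89 4d 71 7c da 7c
  t2: a2 71 8e 7c da da e8 7c
  t3: 8e 7c da da e8 7c a2 71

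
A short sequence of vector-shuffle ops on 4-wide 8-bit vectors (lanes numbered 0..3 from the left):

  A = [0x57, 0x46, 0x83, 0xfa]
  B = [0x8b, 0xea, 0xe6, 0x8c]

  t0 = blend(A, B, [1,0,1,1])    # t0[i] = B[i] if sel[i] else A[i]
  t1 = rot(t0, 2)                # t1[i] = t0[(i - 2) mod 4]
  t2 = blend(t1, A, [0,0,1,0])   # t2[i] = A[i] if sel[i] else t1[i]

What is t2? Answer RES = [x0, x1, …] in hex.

→ t0 |8b|46|e6|8c|
→ t1 |e6|8c|8b|46|
→ t2 |e6|8c|83|46|

RES = [ 0xe6  0x8c  0x83  0x46 ]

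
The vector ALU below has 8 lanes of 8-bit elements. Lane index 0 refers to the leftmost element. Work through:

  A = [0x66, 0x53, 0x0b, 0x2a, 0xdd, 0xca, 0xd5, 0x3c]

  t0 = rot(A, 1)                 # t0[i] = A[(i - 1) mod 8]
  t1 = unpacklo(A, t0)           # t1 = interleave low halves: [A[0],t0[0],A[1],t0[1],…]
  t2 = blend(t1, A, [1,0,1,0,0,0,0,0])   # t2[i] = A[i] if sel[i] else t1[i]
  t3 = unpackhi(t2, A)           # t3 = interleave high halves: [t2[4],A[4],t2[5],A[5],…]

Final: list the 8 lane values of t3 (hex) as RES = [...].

RES = [ 0x0b  0xdd  0x53  0xca  0x2a  0xd5  0x0b  0x3c ]

  t0: 3c 66 53 0b 2a dd ca d5
  t1: 66 3c 53 66 0b 53 2a 0b
  t2: 66 3c 0b 66 0b 53 2a 0b
  t3: 0b dd 53 ca 2a d5 0b 3c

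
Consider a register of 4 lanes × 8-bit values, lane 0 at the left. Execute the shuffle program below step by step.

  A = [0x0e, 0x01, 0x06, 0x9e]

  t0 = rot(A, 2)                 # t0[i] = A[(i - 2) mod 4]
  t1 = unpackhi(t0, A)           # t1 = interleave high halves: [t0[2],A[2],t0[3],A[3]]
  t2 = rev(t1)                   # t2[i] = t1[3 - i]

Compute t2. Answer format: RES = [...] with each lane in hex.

RES = [ 0x9e  0x01  0x06  0x0e ]

  t0: 06 9e 0e 01
  t1: 0e 06 01 9e
  t2: 9e 01 06 0e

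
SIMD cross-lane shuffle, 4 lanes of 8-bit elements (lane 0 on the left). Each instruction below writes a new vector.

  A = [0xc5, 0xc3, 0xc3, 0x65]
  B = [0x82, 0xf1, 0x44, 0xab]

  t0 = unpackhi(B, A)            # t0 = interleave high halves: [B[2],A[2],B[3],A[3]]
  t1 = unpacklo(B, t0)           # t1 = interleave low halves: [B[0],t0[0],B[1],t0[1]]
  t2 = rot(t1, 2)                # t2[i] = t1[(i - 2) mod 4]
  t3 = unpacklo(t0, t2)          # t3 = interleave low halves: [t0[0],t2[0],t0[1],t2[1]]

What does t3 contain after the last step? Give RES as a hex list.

t0 = [0x44, 0xc3, 0xab, 0x65]
t1 = [0x82, 0x44, 0xf1, 0xc3]
t2 = [0xf1, 0xc3, 0x82, 0x44]
t3 = [0x44, 0xf1, 0xc3, 0xc3]

RES = [0x44, 0xf1, 0xc3, 0xc3]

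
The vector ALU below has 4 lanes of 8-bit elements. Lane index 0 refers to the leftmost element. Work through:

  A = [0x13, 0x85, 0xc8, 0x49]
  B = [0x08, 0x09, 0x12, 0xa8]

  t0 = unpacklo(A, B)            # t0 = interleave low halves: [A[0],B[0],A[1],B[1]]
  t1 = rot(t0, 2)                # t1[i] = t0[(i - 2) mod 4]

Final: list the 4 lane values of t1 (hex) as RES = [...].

RES = [0x85, 0x09, 0x13, 0x08]

  t0: 13 08 85 09
  t1: 85 09 13 08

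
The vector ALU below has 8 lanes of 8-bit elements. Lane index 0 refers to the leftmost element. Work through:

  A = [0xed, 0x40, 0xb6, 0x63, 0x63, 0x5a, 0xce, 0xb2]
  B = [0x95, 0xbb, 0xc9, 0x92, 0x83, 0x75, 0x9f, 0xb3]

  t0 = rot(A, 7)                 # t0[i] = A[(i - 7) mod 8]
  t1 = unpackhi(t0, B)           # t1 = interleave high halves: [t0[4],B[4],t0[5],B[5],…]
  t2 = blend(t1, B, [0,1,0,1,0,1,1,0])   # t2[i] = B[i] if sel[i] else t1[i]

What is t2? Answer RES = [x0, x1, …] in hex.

→ t0 |40|b6|63|63|5a|ce|b2|ed|
→ t1 |5a|83|ce|75|b2|9f|ed|b3|
→ t2 |5a|bb|ce|92|b2|75|9f|b3|

RES = [0x5a, 0xbb, 0xce, 0x92, 0xb2, 0x75, 0x9f, 0xb3]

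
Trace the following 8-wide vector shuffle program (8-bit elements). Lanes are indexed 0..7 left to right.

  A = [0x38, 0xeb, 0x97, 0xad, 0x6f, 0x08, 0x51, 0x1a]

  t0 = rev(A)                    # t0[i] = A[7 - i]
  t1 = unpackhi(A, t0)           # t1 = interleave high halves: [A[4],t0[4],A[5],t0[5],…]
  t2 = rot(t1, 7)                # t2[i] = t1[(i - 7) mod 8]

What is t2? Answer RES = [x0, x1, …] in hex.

→ t0 |1a|51|08|6f|ad|97|eb|38|
→ t1 |6f|ad|08|97|51|eb|1a|38|
→ t2 |ad|08|97|51|eb|1a|38|6f|

RES = [0xad, 0x08, 0x97, 0x51, 0xeb, 0x1a, 0x38, 0x6f]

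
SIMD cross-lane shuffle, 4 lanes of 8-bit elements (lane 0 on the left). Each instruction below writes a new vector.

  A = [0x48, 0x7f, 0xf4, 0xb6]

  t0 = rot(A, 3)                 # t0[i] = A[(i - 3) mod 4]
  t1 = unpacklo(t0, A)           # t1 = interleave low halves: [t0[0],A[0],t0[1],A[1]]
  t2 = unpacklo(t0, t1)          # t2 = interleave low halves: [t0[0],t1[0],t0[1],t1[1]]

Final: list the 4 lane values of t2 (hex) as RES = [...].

RES = [ 0x7f  0x7f  0xf4  0x48 ]

t0 = [0x7f, 0xf4, 0xb6, 0x48]
t1 = [0x7f, 0x48, 0xf4, 0x7f]
t2 = [0x7f, 0x7f, 0xf4, 0x48]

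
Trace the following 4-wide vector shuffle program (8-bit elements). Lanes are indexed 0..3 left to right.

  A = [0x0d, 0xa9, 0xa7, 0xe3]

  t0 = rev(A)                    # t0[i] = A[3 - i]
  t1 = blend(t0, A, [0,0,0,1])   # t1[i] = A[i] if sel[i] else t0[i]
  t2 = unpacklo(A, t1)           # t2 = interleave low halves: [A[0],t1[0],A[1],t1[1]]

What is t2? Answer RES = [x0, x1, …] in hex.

t0 = [0xe3, 0xa7, 0xa9, 0x0d]
t1 = [0xe3, 0xa7, 0xa9, 0xe3]
t2 = [0x0d, 0xe3, 0xa9, 0xa7]

RES = [ 0x0d  0xe3  0xa9  0xa7 ]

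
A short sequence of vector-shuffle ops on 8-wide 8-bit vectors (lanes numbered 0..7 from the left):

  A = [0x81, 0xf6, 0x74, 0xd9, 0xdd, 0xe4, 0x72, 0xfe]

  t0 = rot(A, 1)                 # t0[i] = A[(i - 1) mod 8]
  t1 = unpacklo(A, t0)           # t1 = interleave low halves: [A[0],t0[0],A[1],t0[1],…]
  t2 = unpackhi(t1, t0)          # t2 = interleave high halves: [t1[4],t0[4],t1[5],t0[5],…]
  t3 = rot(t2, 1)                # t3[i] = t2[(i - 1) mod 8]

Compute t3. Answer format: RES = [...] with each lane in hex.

RES = [ 0x72  0x74  0xd9  0xf6  0xdd  0xd9  0xe4  0x74 ]

t0 = [0xfe, 0x81, 0xf6, 0x74, 0xd9, 0xdd, 0xe4, 0x72]
t1 = [0x81, 0xfe, 0xf6, 0x81, 0x74, 0xf6, 0xd9, 0x74]
t2 = [0x74, 0xd9, 0xf6, 0xdd, 0xd9, 0xe4, 0x74, 0x72]
t3 = [0x72, 0x74, 0xd9, 0xf6, 0xdd, 0xd9, 0xe4, 0x74]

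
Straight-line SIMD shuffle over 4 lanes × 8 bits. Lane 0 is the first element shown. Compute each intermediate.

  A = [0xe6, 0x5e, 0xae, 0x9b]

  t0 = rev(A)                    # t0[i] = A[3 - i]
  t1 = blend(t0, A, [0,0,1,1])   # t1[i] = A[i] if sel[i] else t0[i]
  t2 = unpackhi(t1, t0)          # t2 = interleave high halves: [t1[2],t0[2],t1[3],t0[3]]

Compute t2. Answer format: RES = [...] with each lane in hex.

RES = [ 0xae  0x5e  0x9b  0xe6 ]

t0 = [0x9b, 0xae, 0x5e, 0xe6]
t1 = [0x9b, 0xae, 0xae, 0x9b]
t2 = [0xae, 0x5e, 0x9b, 0xe6]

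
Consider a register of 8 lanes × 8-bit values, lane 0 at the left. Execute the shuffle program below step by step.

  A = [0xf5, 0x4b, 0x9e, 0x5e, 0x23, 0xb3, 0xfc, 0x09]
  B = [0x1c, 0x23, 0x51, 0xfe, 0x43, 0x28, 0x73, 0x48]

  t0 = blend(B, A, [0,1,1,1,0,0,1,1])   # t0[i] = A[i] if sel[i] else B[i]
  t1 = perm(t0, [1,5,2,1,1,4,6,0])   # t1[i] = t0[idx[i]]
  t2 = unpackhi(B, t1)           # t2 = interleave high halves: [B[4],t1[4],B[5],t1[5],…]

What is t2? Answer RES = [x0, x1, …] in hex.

t0 = [0x1c, 0x4b, 0x9e, 0x5e, 0x43, 0x28, 0xfc, 0x09]
t1 = [0x4b, 0x28, 0x9e, 0x4b, 0x4b, 0x43, 0xfc, 0x1c]
t2 = [0x43, 0x4b, 0x28, 0x43, 0x73, 0xfc, 0x48, 0x1c]

RES = [ 0x43  0x4b  0x28  0x43  0x73  0xfc  0x48  0x1c ]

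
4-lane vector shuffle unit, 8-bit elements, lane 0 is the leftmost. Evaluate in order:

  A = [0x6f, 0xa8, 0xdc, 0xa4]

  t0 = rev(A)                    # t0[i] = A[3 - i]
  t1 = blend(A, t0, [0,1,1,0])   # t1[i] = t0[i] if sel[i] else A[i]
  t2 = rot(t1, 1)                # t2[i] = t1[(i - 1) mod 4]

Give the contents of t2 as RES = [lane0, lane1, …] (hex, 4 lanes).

  t0: a4 dc a8 6f
  t1: 6f dc a8 a4
  t2: a4 6f dc a8

RES = [ 0xa4  0x6f  0xdc  0xa8 ]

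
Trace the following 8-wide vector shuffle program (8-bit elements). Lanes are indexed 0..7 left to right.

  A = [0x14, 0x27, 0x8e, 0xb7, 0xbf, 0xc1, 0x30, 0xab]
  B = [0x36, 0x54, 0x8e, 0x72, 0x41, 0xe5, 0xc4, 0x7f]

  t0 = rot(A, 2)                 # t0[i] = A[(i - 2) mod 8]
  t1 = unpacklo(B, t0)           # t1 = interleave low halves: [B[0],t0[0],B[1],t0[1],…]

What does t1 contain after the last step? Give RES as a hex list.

  t0: 30 ab 14 27 8e b7 bf c1
  t1: 36 30 54 ab 8e 14 72 27

RES = [ 0x36  0x30  0x54  0xab  0x8e  0x14  0x72  0x27 ]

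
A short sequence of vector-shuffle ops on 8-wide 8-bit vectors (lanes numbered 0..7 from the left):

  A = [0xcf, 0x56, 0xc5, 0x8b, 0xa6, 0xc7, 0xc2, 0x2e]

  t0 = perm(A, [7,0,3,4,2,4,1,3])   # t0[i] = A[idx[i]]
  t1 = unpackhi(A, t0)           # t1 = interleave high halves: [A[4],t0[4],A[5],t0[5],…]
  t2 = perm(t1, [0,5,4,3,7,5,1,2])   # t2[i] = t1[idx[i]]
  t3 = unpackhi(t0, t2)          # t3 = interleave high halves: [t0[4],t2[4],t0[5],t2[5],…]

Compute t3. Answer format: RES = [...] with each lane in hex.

RES = [ 0xc5  0x8b  0xa6  0x56  0x56  0xc5  0x8b  0xc7 ]

→ t0 |2e|cf|8b|a6|c5|a6|56|8b|
→ t1 |a6|c5|c7|a6|c2|56|2e|8b|
→ t2 |a6|56|c2|a6|8b|56|c5|c7|
→ t3 |c5|8b|a6|56|56|c5|8b|c7|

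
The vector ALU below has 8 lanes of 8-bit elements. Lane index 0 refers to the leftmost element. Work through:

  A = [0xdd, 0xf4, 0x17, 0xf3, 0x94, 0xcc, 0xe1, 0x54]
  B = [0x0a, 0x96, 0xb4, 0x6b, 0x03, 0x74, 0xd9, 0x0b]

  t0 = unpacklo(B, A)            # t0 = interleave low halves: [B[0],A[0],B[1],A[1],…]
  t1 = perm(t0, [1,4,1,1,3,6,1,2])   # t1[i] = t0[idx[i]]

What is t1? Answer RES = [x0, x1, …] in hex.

RES = [ 0xdd  0xb4  0xdd  0xdd  0xf4  0x6b  0xdd  0x96 ]

t0 = [0x0a, 0xdd, 0x96, 0xf4, 0xb4, 0x17, 0x6b, 0xf3]
t1 = [0xdd, 0xb4, 0xdd, 0xdd, 0xf4, 0x6b, 0xdd, 0x96]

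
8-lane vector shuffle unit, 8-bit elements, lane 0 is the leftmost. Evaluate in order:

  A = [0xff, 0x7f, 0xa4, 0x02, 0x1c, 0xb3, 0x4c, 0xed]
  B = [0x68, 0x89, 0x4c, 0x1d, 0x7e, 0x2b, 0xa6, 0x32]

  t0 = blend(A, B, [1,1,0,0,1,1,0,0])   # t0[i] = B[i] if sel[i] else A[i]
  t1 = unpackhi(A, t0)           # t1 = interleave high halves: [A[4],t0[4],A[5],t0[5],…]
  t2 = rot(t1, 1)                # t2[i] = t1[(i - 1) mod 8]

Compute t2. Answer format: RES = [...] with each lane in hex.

RES = [ 0xed  0x1c  0x7e  0xb3  0x2b  0x4c  0x4c  0xed ]

  t0: 68 89 a4 02 7e 2b 4c ed
  t1: 1c 7e b3 2b 4c 4c ed ed
  t2: ed 1c 7e b3 2b 4c 4c ed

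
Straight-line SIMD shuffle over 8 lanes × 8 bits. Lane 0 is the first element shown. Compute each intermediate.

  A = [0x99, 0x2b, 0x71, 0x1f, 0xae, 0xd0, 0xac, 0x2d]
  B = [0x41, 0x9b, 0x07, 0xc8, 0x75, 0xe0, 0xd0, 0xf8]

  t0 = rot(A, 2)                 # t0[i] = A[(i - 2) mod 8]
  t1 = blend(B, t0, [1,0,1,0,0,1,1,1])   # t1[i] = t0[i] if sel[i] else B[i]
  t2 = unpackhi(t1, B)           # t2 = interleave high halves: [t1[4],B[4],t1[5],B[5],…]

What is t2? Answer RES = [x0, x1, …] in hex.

t0 = [0xac, 0x2d, 0x99, 0x2b, 0x71, 0x1f, 0xae, 0xd0]
t1 = [0xac, 0x9b, 0x99, 0xc8, 0x75, 0x1f, 0xae, 0xd0]
t2 = [0x75, 0x75, 0x1f, 0xe0, 0xae, 0xd0, 0xd0, 0xf8]

RES = [ 0x75  0x75  0x1f  0xe0  0xae  0xd0  0xd0  0xf8 ]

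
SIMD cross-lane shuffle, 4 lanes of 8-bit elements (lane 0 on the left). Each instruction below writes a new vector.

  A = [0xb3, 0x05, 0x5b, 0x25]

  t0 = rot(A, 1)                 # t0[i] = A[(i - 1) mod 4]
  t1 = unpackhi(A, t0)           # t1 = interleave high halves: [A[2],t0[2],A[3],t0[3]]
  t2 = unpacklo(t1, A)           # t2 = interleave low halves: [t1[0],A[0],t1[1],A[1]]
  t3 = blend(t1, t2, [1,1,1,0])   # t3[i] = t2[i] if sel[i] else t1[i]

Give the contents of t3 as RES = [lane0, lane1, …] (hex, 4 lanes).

  t0: 25 b3 05 5b
  t1: 5b 05 25 5b
  t2: 5b b3 05 05
  t3: 5b b3 05 5b

RES = [0x5b, 0xb3, 0x05, 0x5b]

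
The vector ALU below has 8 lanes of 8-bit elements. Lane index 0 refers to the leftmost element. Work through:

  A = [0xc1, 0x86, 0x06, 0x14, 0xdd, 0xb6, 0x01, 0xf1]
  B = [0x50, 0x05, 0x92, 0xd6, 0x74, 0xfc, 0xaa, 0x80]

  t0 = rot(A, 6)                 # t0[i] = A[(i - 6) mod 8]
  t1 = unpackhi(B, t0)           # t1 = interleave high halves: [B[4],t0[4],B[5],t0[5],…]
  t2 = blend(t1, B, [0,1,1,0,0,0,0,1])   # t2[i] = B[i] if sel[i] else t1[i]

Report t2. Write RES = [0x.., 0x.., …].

t0 = [0x06, 0x14, 0xdd, 0xb6, 0x01, 0xf1, 0xc1, 0x86]
t1 = [0x74, 0x01, 0xfc, 0xf1, 0xaa, 0xc1, 0x80, 0x86]
t2 = [0x74, 0x05, 0x92, 0xf1, 0xaa, 0xc1, 0x80, 0x80]

RES = [0x74, 0x05, 0x92, 0xf1, 0xaa, 0xc1, 0x80, 0x80]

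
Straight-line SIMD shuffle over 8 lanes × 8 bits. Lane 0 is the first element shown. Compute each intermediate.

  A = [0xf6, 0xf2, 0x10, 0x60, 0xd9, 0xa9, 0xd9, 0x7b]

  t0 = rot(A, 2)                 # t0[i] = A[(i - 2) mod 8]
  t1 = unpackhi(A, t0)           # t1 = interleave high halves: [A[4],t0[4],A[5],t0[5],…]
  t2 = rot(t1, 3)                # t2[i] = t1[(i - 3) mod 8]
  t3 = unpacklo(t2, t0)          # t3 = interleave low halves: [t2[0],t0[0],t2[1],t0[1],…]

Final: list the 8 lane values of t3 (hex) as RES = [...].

→ t0 |d9|7b|f6|f2|10|60|d9|a9|
→ t1 |d9|10|a9|60|d9|d9|7b|a9|
→ t2 |d9|7b|a9|d9|10|a9|60|d9|
→ t3 |d9|d9|7b|7b|a9|f6|d9|f2|

RES = [0xd9, 0xd9, 0x7b, 0x7b, 0xa9, 0xf6, 0xd9, 0xf2]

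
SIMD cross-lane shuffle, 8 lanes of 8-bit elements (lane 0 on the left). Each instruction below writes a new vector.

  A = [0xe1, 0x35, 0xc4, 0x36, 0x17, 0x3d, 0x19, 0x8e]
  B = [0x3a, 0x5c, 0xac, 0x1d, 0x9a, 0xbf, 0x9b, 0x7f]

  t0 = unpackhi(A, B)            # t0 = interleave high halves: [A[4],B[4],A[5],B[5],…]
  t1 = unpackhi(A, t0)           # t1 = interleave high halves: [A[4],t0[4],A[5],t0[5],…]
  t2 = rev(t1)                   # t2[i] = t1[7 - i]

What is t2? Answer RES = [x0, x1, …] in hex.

→ t0 |17|9a|3d|bf|19|9b|8e|7f|
→ t1 |17|19|3d|9b|19|8e|8e|7f|
→ t2 |7f|8e|8e|19|9b|3d|19|17|

RES = [0x7f, 0x8e, 0x8e, 0x19, 0x9b, 0x3d, 0x19, 0x17]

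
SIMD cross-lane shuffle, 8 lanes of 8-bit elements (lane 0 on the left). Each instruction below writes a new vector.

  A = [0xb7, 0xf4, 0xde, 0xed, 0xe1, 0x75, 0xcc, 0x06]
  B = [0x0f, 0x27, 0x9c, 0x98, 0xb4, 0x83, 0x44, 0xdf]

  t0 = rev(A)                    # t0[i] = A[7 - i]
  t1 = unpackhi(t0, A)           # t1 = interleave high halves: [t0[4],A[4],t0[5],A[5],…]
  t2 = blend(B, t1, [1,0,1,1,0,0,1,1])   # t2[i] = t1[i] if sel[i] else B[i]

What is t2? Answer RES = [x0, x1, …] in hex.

t0 = [0x06, 0xcc, 0x75, 0xe1, 0xed, 0xde, 0xf4, 0xb7]
t1 = [0xed, 0xe1, 0xde, 0x75, 0xf4, 0xcc, 0xb7, 0x06]
t2 = [0xed, 0x27, 0xde, 0x75, 0xb4, 0x83, 0xb7, 0x06]

RES = [ 0xed  0x27  0xde  0x75  0xb4  0x83  0xb7  0x06 ]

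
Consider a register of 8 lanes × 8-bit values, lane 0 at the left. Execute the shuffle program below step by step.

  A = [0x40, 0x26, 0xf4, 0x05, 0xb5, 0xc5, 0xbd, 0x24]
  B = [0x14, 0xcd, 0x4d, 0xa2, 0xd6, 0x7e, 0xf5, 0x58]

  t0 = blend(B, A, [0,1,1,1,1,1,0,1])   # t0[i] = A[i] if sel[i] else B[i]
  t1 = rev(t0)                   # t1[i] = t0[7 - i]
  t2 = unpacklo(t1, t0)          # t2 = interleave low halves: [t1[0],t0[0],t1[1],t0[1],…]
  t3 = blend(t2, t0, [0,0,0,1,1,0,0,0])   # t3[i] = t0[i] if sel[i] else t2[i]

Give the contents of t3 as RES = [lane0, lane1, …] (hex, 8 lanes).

t0 = [0x14, 0x26, 0xf4, 0x05, 0xb5, 0xc5, 0xf5, 0x24]
t1 = [0x24, 0xf5, 0xc5, 0xb5, 0x05, 0xf4, 0x26, 0x14]
t2 = [0x24, 0x14, 0xf5, 0x26, 0xc5, 0xf4, 0xb5, 0x05]
t3 = [0x24, 0x14, 0xf5, 0x05, 0xb5, 0xf4, 0xb5, 0x05]

RES = [ 0x24  0x14  0xf5  0x05  0xb5  0xf4  0xb5  0x05 ]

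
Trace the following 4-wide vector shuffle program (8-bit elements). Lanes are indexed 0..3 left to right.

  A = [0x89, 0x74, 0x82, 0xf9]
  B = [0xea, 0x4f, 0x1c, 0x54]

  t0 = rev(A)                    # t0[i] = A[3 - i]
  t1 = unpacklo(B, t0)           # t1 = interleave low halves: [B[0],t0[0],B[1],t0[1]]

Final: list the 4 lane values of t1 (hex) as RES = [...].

RES = [0xea, 0xf9, 0x4f, 0x82]

  t0: f9 82 74 89
  t1: ea f9 4f 82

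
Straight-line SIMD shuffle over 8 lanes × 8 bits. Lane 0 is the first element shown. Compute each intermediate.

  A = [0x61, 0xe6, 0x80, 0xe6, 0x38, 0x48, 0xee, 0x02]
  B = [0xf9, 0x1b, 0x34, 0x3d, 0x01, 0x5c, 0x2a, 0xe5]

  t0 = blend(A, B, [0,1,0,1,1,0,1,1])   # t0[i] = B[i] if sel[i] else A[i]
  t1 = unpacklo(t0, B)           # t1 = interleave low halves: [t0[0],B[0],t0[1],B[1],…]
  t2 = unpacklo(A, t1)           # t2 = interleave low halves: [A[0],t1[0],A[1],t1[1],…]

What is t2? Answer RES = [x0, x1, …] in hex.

  t0: 61 1b 80 3d 01 48 2a e5
  t1: 61 f9 1b 1b 80 34 3d 3d
  t2: 61 61 e6 f9 80 1b e6 1b

RES = [ 0x61  0x61  0xe6  0xf9  0x80  0x1b  0xe6  0x1b ]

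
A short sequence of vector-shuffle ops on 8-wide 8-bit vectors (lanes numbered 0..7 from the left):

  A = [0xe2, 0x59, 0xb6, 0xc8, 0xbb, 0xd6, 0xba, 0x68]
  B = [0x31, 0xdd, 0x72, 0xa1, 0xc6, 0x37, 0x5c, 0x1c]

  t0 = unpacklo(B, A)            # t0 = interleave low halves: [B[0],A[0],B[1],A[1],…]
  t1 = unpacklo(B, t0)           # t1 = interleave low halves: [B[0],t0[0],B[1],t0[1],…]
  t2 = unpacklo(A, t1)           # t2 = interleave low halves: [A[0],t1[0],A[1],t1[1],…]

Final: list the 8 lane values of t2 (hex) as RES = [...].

RES = [ 0xe2  0x31  0x59  0x31  0xb6  0xdd  0xc8  0xe2 ]

→ t0 |31|e2|dd|59|72|b6|a1|c8|
→ t1 |31|31|dd|e2|72|dd|a1|59|
→ t2 |e2|31|59|31|b6|dd|c8|e2|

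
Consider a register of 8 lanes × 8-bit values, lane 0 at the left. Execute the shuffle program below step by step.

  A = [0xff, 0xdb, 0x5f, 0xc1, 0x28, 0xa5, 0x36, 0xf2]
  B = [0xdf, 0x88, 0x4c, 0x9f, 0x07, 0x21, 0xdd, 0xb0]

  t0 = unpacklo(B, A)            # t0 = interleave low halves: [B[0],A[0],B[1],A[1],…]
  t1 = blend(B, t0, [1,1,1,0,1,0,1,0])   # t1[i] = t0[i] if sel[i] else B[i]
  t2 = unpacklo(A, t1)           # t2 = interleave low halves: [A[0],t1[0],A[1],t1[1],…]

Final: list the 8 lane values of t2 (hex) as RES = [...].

RES = [0xff, 0xdf, 0xdb, 0xff, 0x5f, 0x88, 0xc1, 0x9f]

  t0: df ff 88 db 4c 5f 9f c1
  t1: df ff 88 9f 4c 21 9f b0
  t2: ff df db ff 5f 88 c1 9f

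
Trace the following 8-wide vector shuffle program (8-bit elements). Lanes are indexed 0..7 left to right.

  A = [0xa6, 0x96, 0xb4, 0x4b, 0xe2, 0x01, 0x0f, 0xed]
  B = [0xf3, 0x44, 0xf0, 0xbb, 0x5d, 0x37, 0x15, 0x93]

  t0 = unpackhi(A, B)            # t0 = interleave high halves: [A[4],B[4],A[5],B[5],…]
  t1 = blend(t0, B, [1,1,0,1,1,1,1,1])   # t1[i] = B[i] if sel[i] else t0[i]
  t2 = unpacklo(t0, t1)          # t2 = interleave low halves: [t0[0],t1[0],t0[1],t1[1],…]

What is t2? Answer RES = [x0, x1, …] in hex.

RES = [ 0xe2  0xf3  0x5d  0x44  0x01  0x01  0x37  0xbb ]

  t0: e2 5d 01 37 0f 15 ed 93
  t1: f3 44 01 bb 5d 37 15 93
  t2: e2 f3 5d 44 01 01 37 bb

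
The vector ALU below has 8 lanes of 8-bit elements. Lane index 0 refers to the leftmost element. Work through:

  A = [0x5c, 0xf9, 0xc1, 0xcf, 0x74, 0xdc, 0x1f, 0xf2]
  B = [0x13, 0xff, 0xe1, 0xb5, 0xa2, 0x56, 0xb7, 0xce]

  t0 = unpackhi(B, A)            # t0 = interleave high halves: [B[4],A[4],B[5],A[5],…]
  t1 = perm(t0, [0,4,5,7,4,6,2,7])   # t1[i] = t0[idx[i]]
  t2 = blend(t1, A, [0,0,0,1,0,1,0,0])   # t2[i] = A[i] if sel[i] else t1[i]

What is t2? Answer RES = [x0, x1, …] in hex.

→ t0 |a2|74|56|dc|b7|1f|ce|f2|
→ t1 |a2|b7|1f|f2|b7|ce|56|f2|
→ t2 |a2|b7|1f|cf|b7|dc|56|f2|

RES = [ 0xa2  0xb7  0x1f  0xcf  0xb7  0xdc  0x56  0xf2 ]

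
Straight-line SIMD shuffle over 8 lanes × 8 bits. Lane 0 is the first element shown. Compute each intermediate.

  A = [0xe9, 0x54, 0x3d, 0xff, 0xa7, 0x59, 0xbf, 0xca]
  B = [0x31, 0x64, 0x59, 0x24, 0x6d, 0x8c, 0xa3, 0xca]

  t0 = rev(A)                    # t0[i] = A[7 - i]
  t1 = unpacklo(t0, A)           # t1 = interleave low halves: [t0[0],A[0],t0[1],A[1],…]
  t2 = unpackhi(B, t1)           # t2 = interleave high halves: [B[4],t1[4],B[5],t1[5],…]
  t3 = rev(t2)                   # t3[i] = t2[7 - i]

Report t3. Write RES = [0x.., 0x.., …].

→ t0 |ca|bf|59|a7|ff|3d|54|e9|
→ t1 |ca|e9|bf|54|59|3d|a7|ff|
→ t2 |6d|59|8c|3d|a3|a7|ca|ff|
→ t3 |ff|ca|a7|a3|3d|8c|59|6d|

RES = [ 0xff  0xca  0xa7  0xa3  0x3d  0x8c  0x59  0x6d ]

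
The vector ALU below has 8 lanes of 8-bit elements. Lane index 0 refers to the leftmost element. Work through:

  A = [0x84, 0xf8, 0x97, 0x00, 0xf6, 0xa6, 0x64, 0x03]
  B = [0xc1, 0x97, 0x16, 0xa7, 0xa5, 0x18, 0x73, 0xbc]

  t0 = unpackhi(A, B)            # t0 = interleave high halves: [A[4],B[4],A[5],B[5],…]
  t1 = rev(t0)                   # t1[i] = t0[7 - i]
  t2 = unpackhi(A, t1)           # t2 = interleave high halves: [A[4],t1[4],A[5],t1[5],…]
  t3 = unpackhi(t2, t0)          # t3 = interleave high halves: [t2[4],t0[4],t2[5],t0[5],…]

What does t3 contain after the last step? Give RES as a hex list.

RES = [0x64, 0x64, 0xa5, 0x73, 0x03, 0x03, 0xf6, 0xbc]

t0 = [0xf6, 0xa5, 0xa6, 0x18, 0x64, 0x73, 0x03, 0xbc]
t1 = [0xbc, 0x03, 0x73, 0x64, 0x18, 0xa6, 0xa5, 0xf6]
t2 = [0xf6, 0x18, 0xa6, 0xa6, 0x64, 0xa5, 0x03, 0xf6]
t3 = [0x64, 0x64, 0xa5, 0x73, 0x03, 0x03, 0xf6, 0xbc]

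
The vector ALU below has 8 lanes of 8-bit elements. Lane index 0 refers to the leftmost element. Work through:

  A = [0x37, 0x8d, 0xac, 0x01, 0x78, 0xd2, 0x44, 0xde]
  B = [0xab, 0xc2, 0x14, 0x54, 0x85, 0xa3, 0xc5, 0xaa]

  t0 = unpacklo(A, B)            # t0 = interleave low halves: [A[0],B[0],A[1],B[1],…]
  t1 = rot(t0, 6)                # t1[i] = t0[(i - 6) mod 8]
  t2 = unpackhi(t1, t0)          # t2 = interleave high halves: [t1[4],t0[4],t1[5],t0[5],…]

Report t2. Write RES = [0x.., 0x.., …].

RES = [0x01, 0xac, 0x54, 0x14, 0x37, 0x01, 0xab, 0x54]

t0 = [0x37, 0xab, 0x8d, 0xc2, 0xac, 0x14, 0x01, 0x54]
t1 = [0x8d, 0xc2, 0xac, 0x14, 0x01, 0x54, 0x37, 0xab]
t2 = [0x01, 0xac, 0x54, 0x14, 0x37, 0x01, 0xab, 0x54]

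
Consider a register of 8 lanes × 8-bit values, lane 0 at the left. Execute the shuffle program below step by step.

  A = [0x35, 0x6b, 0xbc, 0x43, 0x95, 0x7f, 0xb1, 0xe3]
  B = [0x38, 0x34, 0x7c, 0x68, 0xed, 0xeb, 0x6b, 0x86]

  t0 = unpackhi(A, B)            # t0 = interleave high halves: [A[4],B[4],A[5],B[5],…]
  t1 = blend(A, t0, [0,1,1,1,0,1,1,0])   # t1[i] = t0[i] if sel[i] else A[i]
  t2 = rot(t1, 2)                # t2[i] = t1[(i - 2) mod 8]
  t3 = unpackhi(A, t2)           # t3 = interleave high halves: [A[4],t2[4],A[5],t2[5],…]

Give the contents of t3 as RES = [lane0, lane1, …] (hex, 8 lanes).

t0 = [0x95, 0xed, 0x7f, 0xeb, 0xb1, 0x6b, 0xe3, 0x86]
t1 = [0x35, 0xed, 0x7f, 0xeb, 0x95, 0x6b, 0xe3, 0xe3]
t2 = [0xe3, 0xe3, 0x35, 0xed, 0x7f, 0xeb, 0x95, 0x6b]
t3 = [0x95, 0x7f, 0x7f, 0xeb, 0xb1, 0x95, 0xe3, 0x6b]

RES = [0x95, 0x7f, 0x7f, 0xeb, 0xb1, 0x95, 0xe3, 0x6b]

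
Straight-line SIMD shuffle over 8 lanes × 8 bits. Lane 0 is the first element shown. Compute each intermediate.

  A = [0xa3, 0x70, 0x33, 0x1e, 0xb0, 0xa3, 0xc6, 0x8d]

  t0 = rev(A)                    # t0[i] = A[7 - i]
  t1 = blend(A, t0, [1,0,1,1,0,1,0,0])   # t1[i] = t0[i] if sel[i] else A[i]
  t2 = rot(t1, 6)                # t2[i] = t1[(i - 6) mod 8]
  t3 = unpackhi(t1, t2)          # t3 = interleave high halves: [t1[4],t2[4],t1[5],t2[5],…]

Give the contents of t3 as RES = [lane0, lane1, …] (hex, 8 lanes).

  t0: 8d c6 a3 b0 1e 33 70 a3
  t1: 8d 70 a3 b0 b0 33 c6 8d
  t2: a3 b0 b0 33 c6 8d 8d 70
  t3: b0 c6 33 8d c6 8d 8d 70

RES = [ 0xb0  0xc6  0x33  0x8d  0xc6  0x8d  0x8d  0x70 ]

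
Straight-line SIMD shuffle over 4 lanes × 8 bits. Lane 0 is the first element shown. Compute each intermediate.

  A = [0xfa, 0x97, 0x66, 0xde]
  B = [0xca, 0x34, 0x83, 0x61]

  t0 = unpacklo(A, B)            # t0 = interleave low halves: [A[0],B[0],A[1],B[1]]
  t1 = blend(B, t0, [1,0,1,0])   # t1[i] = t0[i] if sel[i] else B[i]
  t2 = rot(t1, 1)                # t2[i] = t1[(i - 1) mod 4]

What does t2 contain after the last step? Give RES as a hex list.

→ t0 |fa|ca|97|34|
→ t1 |fa|34|97|61|
→ t2 |61|fa|34|97|

RES = [0x61, 0xfa, 0x34, 0x97]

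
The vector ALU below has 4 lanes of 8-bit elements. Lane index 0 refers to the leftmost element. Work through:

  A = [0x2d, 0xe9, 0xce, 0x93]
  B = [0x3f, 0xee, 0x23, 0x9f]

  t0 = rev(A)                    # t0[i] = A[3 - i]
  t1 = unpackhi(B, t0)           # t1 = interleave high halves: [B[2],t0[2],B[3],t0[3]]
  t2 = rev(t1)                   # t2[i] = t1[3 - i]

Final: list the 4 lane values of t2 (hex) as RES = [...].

t0 = [0x93, 0xce, 0xe9, 0x2d]
t1 = [0x23, 0xe9, 0x9f, 0x2d]
t2 = [0x2d, 0x9f, 0xe9, 0x23]

RES = [ 0x2d  0x9f  0xe9  0x23 ]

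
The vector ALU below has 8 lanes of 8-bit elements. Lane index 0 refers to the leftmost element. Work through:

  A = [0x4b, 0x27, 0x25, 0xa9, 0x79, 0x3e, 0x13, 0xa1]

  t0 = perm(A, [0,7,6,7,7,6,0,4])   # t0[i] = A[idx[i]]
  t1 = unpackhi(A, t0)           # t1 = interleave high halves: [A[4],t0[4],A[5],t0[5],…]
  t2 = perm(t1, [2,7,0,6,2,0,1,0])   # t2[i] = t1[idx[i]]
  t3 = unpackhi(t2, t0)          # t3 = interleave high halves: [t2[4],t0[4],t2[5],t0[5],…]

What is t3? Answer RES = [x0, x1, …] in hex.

→ t0 |4b|a1|13|a1|a1|13|4b|79|
→ t1 |79|a1|3e|13|13|4b|a1|79|
→ t2 |3e|79|79|a1|3e|79|a1|79|
→ t3 |3e|a1|79|13|a1|4b|79|79|

RES = [0x3e, 0xa1, 0x79, 0x13, 0xa1, 0x4b, 0x79, 0x79]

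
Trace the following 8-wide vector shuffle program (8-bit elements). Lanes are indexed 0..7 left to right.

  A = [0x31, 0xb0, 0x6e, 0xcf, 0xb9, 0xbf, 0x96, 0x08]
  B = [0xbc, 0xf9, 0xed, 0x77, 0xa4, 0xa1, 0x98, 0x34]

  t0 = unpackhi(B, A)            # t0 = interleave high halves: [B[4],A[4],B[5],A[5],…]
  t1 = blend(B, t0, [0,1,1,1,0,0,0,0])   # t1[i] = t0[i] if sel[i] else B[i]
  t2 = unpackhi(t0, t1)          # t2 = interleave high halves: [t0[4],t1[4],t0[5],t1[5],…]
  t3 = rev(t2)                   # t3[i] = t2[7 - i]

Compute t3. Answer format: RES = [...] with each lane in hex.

RES = [ 0x34  0x08  0x98  0x34  0xa1  0x96  0xa4  0x98 ]

→ t0 |a4|b9|a1|bf|98|96|34|08|
→ t1 |bc|b9|a1|bf|a4|a1|98|34|
→ t2 |98|a4|96|a1|34|98|08|34|
→ t3 |34|08|98|34|a1|96|a4|98|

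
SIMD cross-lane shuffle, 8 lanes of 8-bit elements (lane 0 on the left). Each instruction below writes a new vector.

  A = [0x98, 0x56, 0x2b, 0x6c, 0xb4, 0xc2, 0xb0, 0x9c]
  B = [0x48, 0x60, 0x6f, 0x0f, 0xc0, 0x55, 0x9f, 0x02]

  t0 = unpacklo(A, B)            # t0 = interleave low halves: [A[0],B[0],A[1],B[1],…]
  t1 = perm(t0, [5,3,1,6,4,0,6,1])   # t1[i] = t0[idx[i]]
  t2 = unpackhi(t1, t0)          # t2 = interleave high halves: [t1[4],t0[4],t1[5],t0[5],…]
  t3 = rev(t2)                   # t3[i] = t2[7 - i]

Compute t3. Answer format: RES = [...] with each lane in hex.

  t0: 98 48 56 60 2b 6f 6c 0f
  t1: 6f 60 48 6c 2b 98 6c 48
  t2: 2b 2b 98 6f 6c 6c 48 0f
  t3: 0f 48 6c 6c 6f 98 2b 2b

RES = [0x0f, 0x48, 0x6c, 0x6c, 0x6f, 0x98, 0x2b, 0x2b]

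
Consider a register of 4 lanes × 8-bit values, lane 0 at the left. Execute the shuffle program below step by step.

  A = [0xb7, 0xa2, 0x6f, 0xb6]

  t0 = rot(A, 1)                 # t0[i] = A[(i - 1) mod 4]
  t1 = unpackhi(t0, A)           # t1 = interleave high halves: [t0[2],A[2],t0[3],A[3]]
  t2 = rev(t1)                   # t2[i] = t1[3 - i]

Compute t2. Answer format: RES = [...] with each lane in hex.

→ t0 |b6|b7|a2|6f|
→ t1 |a2|6f|6f|b6|
→ t2 |b6|6f|6f|a2|

RES = [ 0xb6  0x6f  0x6f  0xa2 ]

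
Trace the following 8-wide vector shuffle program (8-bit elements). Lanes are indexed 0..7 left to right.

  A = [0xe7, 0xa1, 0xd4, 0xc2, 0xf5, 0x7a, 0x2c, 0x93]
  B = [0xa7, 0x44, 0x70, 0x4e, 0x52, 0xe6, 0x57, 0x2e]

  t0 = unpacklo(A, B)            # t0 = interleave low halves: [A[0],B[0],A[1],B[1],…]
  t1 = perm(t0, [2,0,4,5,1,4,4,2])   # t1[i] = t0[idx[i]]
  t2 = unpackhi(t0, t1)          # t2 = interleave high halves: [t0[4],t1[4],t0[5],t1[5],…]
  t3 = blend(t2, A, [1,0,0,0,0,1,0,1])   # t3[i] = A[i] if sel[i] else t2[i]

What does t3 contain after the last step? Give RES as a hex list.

  t0: e7 a7 a1 44 d4 70 c2 4e
  t1: a1 e7 d4 70 a7 d4 d4 a1
  t2: d4 a7 70 d4 c2 d4 4e a1
  t3: e7 a7 70 d4 c2 7a 4e 93

RES = [ 0xe7  0xa7  0x70  0xd4  0xc2  0x7a  0x4e  0x93 ]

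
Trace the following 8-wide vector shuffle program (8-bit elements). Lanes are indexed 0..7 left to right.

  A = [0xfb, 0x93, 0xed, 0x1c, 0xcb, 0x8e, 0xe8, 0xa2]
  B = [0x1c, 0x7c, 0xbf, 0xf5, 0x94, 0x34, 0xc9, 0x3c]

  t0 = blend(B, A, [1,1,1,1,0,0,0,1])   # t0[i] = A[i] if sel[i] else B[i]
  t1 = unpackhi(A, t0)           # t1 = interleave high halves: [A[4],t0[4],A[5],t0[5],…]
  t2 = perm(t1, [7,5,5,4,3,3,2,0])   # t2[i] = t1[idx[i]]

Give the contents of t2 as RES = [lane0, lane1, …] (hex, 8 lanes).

t0 = [0xfb, 0x93, 0xed, 0x1c, 0x94, 0x34, 0xc9, 0xa2]
t1 = [0xcb, 0x94, 0x8e, 0x34, 0xe8, 0xc9, 0xa2, 0xa2]
t2 = [0xa2, 0xc9, 0xc9, 0xe8, 0x34, 0x34, 0x8e, 0xcb]

RES = [0xa2, 0xc9, 0xc9, 0xe8, 0x34, 0x34, 0x8e, 0xcb]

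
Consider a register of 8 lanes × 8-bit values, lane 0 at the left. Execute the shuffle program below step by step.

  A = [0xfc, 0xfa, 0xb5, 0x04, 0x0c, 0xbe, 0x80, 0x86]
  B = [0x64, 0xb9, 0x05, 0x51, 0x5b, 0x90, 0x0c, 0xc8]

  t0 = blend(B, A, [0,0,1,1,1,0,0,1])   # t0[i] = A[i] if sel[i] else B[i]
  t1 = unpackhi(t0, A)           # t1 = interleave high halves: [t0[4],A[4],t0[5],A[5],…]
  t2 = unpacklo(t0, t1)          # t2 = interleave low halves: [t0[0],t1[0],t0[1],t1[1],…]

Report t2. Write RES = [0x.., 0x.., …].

RES = [0x64, 0x0c, 0xb9, 0x0c, 0xb5, 0x90, 0x04, 0xbe]

→ t0 |64|b9|b5|04|0c|90|0c|86|
→ t1 |0c|0c|90|be|0c|80|86|86|
→ t2 |64|0c|b9|0c|b5|90|04|be|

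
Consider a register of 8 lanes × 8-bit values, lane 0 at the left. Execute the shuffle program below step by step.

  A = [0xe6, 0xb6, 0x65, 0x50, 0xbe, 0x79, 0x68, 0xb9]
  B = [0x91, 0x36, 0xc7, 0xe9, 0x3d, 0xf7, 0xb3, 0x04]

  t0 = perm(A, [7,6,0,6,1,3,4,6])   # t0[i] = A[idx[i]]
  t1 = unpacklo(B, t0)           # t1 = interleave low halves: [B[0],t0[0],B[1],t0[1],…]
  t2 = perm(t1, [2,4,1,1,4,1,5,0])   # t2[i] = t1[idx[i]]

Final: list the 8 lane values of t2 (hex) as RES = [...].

t0 = [0xb9, 0x68, 0xe6, 0x68, 0xb6, 0x50, 0xbe, 0x68]
t1 = [0x91, 0xb9, 0x36, 0x68, 0xc7, 0xe6, 0xe9, 0x68]
t2 = [0x36, 0xc7, 0xb9, 0xb9, 0xc7, 0xb9, 0xe6, 0x91]

RES = [0x36, 0xc7, 0xb9, 0xb9, 0xc7, 0xb9, 0xe6, 0x91]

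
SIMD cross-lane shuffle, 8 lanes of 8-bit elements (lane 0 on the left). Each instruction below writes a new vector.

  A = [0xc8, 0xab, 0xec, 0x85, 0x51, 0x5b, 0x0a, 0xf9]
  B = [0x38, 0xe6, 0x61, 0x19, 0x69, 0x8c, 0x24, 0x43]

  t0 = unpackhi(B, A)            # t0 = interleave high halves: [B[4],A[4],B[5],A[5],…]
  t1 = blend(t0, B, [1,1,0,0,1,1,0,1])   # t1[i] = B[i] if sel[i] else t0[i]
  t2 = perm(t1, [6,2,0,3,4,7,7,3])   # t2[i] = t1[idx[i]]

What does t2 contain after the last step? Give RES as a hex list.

RES = [ 0x43  0x8c  0x38  0x5b  0x69  0x43  0x43  0x5b ]

t0 = [0x69, 0x51, 0x8c, 0x5b, 0x24, 0x0a, 0x43, 0xf9]
t1 = [0x38, 0xe6, 0x8c, 0x5b, 0x69, 0x8c, 0x43, 0x43]
t2 = [0x43, 0x8c, 0x38, 0x5b, 0x69, 0x43, 0x43, 0x5b]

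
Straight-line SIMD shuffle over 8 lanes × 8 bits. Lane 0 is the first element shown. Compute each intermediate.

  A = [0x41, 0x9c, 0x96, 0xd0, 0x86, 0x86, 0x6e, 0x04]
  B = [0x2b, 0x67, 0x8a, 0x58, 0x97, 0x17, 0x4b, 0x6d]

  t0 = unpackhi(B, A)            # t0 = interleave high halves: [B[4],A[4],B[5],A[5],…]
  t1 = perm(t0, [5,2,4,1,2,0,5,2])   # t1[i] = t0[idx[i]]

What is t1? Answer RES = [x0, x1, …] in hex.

RES = [ 0x6e  0x17  0x4b  0x86  0x17  0x97  0x6e  0x17 ]

→ t0 |97|86|17|86|4b|6e|6d|04|
→ t1 |6e|17|4b|86|17|97|6e|17|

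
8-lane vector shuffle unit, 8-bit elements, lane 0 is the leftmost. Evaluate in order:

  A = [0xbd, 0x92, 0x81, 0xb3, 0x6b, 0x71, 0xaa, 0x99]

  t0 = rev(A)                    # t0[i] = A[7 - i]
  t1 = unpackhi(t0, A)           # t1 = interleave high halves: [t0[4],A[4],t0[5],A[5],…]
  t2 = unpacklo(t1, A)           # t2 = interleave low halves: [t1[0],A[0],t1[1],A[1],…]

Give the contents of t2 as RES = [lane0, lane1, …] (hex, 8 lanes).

RES = [0xb3, 0xbd, 0x6b, 0x92, 0x81, 0x81, 0x71, 0xb3]

t0 = [0x99, 0xaa, 0x71, 0x6b, 0xb3, 0x81, 0x92, 0xbd]
t1 = [0xb3, 0x6b, 0x81, 0x71, 0x92, 0xaa, 0xbd, 0x99]
t2 = [0xb3, 0xbd, 0x6b, 0x92, 0x81, 0x81, 0x71, 0xb3]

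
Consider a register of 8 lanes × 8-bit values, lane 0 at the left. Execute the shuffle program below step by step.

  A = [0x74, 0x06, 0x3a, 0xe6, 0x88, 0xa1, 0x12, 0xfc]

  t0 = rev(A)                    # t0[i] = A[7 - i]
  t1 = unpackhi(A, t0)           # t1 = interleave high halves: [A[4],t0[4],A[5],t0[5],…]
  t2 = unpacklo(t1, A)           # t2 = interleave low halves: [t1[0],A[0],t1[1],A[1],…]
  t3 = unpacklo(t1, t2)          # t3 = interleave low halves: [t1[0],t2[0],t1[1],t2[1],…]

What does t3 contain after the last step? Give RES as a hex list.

RES = [ 0x88  0x88  0xe6  0x74  0xa1  0xe6  0x3a  0x06 ]

→ t0 |fc|12|a1|88|e6|3a|06|74|
→ t1 |88|e6|a1|3a|12|06|fc|74|
→ t2 |88|74|e6|06|a1|3a|3a|e6|
→ t3 |88|88|e6|74|a1|e6|3a|06|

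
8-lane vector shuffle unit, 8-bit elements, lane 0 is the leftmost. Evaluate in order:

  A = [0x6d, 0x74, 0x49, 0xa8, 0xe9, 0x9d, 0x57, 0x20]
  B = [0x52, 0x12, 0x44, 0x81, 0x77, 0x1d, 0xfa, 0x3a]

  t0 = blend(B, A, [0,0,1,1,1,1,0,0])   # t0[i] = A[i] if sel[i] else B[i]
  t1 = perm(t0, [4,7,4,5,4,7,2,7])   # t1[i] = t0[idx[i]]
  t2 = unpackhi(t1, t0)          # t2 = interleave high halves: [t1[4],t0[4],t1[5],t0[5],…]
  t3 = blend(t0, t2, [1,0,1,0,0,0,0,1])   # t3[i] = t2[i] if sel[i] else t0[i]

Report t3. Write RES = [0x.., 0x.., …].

→ t0 |52|12|49|a8|e9|9d|fa|3a|
→ t1 |e9|3a|e9|9d|e9|3a|49|3a|
→ t2 |e9|e9|3a|9d|49|fa|3a|3a|
→ t3 |e9|12|3a|a8|e9|9d|fa|3a|

RES = [0xe9, 0x12, 0x3a, 0xa8, 0xe9, 0x9d, 0xfa, 0x3a]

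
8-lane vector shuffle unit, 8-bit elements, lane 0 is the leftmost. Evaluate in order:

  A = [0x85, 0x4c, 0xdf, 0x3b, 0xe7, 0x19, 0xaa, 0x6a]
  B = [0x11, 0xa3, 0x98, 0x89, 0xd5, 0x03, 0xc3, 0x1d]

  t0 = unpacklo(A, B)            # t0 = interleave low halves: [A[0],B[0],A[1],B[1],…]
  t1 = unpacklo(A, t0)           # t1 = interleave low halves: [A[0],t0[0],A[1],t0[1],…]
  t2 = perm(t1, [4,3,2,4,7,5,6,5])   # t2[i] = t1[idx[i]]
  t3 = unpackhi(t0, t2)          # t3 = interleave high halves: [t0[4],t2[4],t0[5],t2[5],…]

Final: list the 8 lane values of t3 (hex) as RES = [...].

RES = [ 0xdf  0xa3  0x98  0x4c  0x3b  0x3b  0x89  0x4c ]

t0 = [0x85, 0x11, 0x4c, 0xa3, 0xdf, 0x98, 0x3b, 0x89]
t1 = [0x85, 0x85, 0x4c, 0x11, 0xdf, 0x4c, 0x3b, 0xa3]
t2 = [0xdf, 0x11, 0x4c, 0xdf, 0xa3, 0x4c, 0x3b, 0x4c]
t3 = [0xdf, 0xa3, 0x98, 0x4c, 0x3b, 0x3b, 0x89, 0x4c]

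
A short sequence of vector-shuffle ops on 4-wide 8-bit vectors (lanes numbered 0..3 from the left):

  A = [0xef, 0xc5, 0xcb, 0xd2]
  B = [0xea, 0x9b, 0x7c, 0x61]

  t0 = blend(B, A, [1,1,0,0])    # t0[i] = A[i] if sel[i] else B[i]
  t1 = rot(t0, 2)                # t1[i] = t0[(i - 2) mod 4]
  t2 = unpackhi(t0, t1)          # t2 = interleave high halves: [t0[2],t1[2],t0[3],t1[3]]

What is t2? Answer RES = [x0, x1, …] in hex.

  t0: ef c5 7c 61
  t1: 7c 61 ef c5
  t2: 7c ef 61 c5

RES = [ 0x7c  0xef  0x61  0xc5 ]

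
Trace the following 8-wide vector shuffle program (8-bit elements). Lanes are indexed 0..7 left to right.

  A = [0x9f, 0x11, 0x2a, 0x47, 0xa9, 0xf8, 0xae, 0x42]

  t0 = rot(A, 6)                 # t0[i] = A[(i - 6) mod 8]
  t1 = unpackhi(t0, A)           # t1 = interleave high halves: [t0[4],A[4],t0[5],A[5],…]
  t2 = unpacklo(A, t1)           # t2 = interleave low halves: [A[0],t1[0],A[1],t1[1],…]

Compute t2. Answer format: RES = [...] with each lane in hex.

RES = [ 0x9f  0xae  0x11  0xa9  0x2a  0x42  0x47  0xf8 ]

  t0: 2a 47 a9 f8 ae 42 9f 11
  t1: ae a9 42 f8 9f ae 11 42
  t2: 9f ae 11 a9 2a 42 47 f8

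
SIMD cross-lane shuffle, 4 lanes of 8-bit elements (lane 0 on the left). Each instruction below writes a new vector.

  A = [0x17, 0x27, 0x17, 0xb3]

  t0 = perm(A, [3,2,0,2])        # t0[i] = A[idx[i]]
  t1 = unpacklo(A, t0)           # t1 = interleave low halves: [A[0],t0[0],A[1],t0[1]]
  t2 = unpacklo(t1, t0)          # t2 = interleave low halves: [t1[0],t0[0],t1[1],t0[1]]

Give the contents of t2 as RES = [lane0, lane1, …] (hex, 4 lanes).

RES = [ 0x17  0xb3  0xb3  0x17 ]

→ t0 |b3|17|17|17|
→ t1 |17|b3|27|17|
→ t2 |17|b3|b3|17|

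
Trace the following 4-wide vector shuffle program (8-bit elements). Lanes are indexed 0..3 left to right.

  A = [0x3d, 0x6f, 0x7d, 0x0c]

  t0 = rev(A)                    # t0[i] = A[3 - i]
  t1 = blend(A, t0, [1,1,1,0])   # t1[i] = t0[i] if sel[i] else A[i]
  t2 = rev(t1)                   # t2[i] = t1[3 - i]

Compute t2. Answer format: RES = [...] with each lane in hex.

→ t0 |0c|7d|6f|3d|
→ t1 |0c|7d|6f|0c|
→ t2 |0c|6f|7d|0c|

RES = [0x0c, 0x6f, 0x7d, 0x0c]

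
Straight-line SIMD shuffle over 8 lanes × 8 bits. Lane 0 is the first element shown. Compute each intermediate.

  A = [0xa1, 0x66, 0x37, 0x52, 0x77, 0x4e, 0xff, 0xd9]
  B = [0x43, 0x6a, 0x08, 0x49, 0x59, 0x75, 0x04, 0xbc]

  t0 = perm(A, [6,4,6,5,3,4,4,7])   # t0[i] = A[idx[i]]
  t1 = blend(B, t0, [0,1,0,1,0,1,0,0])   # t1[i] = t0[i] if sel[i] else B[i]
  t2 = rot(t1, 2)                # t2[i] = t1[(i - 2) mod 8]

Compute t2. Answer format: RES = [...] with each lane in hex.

  t0: ff 77 ff 4e 52 77 77 d9
  t1: 43 77 08 4e 59 77 04 bc
  t2: 04 bc 43 77 08 4e 59 77

RES = [ 0x04  0xbc  0x43  0x77  0x08  0x4e  0x59  0x77 ]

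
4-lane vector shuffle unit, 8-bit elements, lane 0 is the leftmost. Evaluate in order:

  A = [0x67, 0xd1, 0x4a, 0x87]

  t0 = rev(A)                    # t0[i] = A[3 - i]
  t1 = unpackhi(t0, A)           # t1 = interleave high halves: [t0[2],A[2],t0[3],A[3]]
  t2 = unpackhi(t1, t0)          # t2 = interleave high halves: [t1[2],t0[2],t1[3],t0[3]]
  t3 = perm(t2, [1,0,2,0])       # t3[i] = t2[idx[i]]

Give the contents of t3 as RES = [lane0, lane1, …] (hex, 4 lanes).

RES = [ 0xd1  0x67  0x87  0x67 ]

  t0: 87 4a d1 67
  t1: d1 4a 67 87
  t2: 67 d1 87 67
  t3: d1 67 87 67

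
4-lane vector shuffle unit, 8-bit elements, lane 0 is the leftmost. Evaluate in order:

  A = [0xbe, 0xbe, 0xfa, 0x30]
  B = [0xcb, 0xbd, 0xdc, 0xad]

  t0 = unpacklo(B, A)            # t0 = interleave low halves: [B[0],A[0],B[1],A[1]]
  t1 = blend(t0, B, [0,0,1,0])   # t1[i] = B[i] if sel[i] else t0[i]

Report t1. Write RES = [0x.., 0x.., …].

t0 = [0xcb, 0xbe, 0xbd, 0xbe]
t1 = [0xcb, 0xbe, 0xdc, 0xbe]

RES = [ 0xcb  0xbe  0xdc  0xbe ]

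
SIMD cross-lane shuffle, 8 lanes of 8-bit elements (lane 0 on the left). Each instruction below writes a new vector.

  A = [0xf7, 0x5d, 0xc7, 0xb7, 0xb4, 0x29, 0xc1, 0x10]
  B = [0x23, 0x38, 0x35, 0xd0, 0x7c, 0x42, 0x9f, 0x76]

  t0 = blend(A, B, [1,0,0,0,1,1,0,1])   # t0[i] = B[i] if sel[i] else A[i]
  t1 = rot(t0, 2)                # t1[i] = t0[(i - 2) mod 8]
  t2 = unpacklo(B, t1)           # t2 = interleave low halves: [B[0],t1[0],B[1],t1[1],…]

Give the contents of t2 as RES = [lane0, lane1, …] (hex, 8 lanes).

t0 = [0x23, 0x5d, 0xc7, 0xb7, 0x7c, 0x42, 0xc1, 0x76]
t1 = [0xc1, 0x76, 0x23, 0x5d, 0xc7, 0xb7, 0x7c, 0x42]
t2 = [0x23, 0xc1, 0x38, 0x76, 0x35, 0x23, 0xd0, 0x5d]

RES = [0x23, 0xc1, 0x38, 0x76, 0x35, 0x23, 0xd0, 0x5d]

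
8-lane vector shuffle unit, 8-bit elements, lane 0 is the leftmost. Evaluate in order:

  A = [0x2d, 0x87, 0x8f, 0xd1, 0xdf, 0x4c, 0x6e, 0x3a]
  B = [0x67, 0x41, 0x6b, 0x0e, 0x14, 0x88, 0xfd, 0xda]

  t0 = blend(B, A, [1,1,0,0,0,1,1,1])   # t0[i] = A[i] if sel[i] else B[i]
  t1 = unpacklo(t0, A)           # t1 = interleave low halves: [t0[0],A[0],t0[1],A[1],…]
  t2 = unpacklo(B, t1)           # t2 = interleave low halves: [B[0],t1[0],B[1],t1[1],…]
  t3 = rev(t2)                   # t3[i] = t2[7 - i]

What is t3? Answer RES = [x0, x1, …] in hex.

→ t0 |2d|87|6b|0e|14|4c|6e|3a|
→ t1 |2d|2d|87|87|6b|8f|0e|d1|
→ t2 |67|2d|41|2d|6b|87|0e|87|
→ t3 |87|0e|87|6b|2d|41|2d|67|

RES = [0x87, 0x0e, 0x87, 0x6b, 0x2d, 0x41, 0x2d, 0x67]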